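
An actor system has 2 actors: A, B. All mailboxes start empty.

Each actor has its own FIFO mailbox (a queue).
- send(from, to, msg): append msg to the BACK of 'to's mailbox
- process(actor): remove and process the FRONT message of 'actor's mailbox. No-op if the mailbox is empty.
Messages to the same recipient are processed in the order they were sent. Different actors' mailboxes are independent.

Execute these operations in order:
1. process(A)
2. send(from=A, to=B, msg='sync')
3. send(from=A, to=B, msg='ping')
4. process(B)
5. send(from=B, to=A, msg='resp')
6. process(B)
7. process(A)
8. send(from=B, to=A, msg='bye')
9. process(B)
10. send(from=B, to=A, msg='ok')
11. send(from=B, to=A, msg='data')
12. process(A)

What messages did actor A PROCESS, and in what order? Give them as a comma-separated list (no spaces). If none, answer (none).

After 1 (process(A)): A:[] B:[]
After 2 (send(from=A, to=B, msg='sync')): A:[] B:[sync]
After 3 (send(from=A, to=B, msg='ping')): A:[] B:[sync,ping]
After 4 (process(B)): A:[] B:[ping]
After 5 (send(from=B, to=A, msg='resp')): A:[resp] B:[ping]
After 6 (process(B)): A:[resp] B:[]
After 7 (process(A)): A:[] B:[]
After 8 (send(from=B, to=A, msg='bye')): A:[bye] B:[]
After 9 (process(B)): A:[bye] B:[]
After 10 (send(from=B, to=A, msg='ok')): A:[bye,ok] B:[]
After 11 (send(from=B, to=A, msg='data')): A:[bye,ok,data] B:[]
After 12 (process(A)): A:[ok,data] B:[]

Answer: resp,bye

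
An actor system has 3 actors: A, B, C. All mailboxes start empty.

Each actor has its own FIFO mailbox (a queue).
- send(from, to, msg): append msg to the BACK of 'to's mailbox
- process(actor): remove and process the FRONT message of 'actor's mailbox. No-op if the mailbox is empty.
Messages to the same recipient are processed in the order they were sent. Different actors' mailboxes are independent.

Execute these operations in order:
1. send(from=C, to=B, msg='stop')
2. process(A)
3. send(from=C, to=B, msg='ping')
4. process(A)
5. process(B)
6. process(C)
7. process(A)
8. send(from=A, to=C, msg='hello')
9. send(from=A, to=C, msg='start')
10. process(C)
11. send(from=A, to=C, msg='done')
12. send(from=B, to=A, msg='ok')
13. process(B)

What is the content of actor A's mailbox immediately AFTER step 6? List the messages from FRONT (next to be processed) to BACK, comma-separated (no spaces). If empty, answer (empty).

After 1 (send(from=C, to=B, msg='stop')): A:[] B:[stop] C:[]
After 2 (process(A)): A:[] B:[stop] C:[]
After 3 (send(from=C, to=B, msg='ping')): A:[] B:[stop,ping] C:[]
After 4 (process(A)): A:[] B:[stop,ping] C:[]
After 5 (process(B)): A:[] B:[ping] C:[]
After 6 (process(C)): A:[] B:[ping] C:[]

(empty)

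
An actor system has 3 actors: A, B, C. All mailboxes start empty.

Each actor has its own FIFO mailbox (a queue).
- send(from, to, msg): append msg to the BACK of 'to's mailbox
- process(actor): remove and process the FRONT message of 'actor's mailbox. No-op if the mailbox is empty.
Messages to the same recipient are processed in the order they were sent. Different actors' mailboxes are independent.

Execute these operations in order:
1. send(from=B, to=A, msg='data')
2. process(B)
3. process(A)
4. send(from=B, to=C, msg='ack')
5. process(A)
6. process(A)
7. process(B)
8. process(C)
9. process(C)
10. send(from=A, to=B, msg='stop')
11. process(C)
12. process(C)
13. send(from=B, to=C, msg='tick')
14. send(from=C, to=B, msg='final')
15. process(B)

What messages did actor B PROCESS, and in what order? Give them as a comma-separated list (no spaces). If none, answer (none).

Answer: stop

Derivation:
After 1 (send(from=B, to=A, msg='data')): A:[data] B:[] C:[]
After 2 (process(B)): A:[data] B:[] C:[]
After 3 (process(A)): A:[] B:[] C:[]
After 4 (send(from=B, to=C, msg='ack')): A:[] B:[] C:[ack]
After 5 (process(A)): A:[] B:[] C:[ack]
After 6 (process(A)): A:[] B:[] C:[ack]
After 7 (process(B)): A:[] B:[] C:[ack]
After 8 (process(C)): A:[] B:[] C:[]
After 9 (process(C)): A:[] B:[] C:[]
After 10 (send(from=A, to=B, msg='stop')): A:[] B:[stop] C:[]
After 11 (process(C)): A:[] B:[stop] C:[]
After 12 (process(C)): A:[] B:[stop] C:[]
After 13 (send(from=B, to=C, msg='tick')): A:[] B:[stop] C:[tick]
After 14 (send(from=C, to=B, msg='final')): A:[] B:[stop,final] C:[tick]
After 15 (process(B)): A:[] B:[final] C:[tick]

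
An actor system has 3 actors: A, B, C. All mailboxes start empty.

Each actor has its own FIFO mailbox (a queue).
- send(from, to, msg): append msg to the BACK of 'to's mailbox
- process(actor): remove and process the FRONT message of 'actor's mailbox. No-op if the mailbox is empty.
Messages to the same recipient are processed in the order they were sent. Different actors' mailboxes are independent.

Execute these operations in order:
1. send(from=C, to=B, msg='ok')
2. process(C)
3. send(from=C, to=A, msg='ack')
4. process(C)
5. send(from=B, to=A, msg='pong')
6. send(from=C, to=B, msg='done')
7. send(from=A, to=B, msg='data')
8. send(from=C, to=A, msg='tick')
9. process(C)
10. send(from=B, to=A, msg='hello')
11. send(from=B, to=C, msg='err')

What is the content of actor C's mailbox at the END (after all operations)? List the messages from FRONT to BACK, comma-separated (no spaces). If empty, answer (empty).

Answer: err

Derivation:
After 1 (send(from=C, to=B, msg='ok')): A:[] B:[ok] C:[]
After 2 (process(C)): A:[] B:[ok] C:[]
After 3 (send(from=C, to=A, msg='ack')): A:[ack] B:[ok] C:[]
After 4 (process(C)): A:[ack] B:[ok] C:[]
After 5 (send(from=B, to=A, msg='pong')): A:[ack,pong] B:[ok] C:[]
After 6 (send(from=C, to=B, msg='done')): A:[ack,pong] B:[ok,done] C:[]
After 7 (send(from=A, to=B, msg='data')): A:[ack,pong] B:[ok,done,data] C:[]
After 8 (send(from=C, to=A, msg='tick')): A:[ack,pong,tick] B:[ok,done,data] C:[]
After 9 (process(C)): A:[ack,pong,tick] B:[ok,done,data] C:[]
After 10 (send(from=B, to=A, msg='hello')): A:[ack,pong,tick,hello] B:[ok,done,data] C:[]
After 11 (send(from=B, to=C, msg='err')): A:[ack,pong,tick,hello] B:[ok,done,data] C:[err]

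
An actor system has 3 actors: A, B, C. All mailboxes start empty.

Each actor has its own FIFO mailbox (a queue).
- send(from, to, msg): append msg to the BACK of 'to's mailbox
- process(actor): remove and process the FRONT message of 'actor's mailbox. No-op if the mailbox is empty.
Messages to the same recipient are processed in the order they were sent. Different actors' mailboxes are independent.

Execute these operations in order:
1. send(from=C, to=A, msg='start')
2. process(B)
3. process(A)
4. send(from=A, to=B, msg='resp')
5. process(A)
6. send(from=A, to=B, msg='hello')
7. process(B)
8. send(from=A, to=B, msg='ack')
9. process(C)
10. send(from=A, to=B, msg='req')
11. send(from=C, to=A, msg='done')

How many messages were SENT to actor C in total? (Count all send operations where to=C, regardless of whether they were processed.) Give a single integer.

After 1 (send(from=C, to=A, msg='start')): A:[start] B:[] C:[]
After 2 (process(B)): A:[start] B:[] C:[]
After 3 (process(A)): A:[] B:[] C:[]
After 4 (send(from=A, to=B, msg='resp')): A:[] B:[resp] C:[]
After 5 (process(A)): A:[] B:[resp] C:[]
After 6 (send(from=A, to=B, msg='hello')): A:[] B:[resp,hello] C:[]
After 7 (process(B)): A:[] B:[hello] C:[]
After 8 (send(from=A, to=B, msg='ack')): A:[] B:[hello,ack] C:[]
After 9 (process(C)): A:[] B:[hello,ack] C:[]
After 10 (send(from=A, to=B, msg='req')): A:[] B:[hello,ack,req] C:[]
After 11 (send(from=C, to=A, msg='done')): A:[done] B:[hello,ack,req] C:[]

Answer: 0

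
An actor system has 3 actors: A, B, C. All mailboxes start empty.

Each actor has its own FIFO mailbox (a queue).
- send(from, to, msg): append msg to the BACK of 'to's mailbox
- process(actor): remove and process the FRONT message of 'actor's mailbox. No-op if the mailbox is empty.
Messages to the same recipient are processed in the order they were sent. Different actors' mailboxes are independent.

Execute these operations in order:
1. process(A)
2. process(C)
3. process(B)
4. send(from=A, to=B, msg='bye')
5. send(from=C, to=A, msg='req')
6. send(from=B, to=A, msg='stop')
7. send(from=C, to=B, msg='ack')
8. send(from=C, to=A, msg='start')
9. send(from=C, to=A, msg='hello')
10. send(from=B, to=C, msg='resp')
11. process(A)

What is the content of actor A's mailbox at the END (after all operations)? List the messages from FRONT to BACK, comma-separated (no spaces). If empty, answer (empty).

After 1 (process(A)): A:[] B:[] C:[]
After 2 (process(C)): A:[] B:[] C:[]
After 3 (process(B)): A:[] B:[] C:[]
After 4 (send(from=A, to=B, msg='bye')): A:[] B:[bye] C:[]
After 5 (send(from=C, to=A, msg='req')): A:[req] B:[bye] C:[]
After 6 (send(from=B, to=A, msg='stop')): A:[req,stop] B:[bye] C:[]
After 7 (send(from=C, to=B, msg='ack')): A:[req,stop] B:[bye,ack] C:[]
After 8 (send(from=C, to=A, msg='start')): A:[req,stop,start] B:[bye,ack] C:[]
After 9 (send(from=C, to=A, msg='hello')): A:[req,stop,start,hello] B:[bye,ack] C:[]
After 10 (send(from=B, to=C, msg='resp')): A:[req,stop,start,hello] B:[bye,ack] C:[resp]
After 11 (process(A)): A:[stop,start,hello] B:[bye,ack] C:[resp]

Answer: stop,start,hello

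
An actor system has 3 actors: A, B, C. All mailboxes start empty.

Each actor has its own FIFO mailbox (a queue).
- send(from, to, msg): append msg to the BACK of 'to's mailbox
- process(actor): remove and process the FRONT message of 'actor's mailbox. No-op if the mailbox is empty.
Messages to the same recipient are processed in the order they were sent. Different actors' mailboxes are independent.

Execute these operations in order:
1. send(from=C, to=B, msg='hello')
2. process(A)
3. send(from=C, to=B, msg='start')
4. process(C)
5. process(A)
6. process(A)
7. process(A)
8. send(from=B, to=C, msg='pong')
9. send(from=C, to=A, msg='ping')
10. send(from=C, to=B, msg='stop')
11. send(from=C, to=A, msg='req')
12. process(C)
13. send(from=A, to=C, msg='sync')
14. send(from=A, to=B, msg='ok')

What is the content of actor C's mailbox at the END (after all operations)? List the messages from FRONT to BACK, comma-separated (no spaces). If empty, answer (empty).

Answer: sync

Derivation:
After 1 (send(from=C, to=B, msg='hello')): A:[] B:[hello] C:[]
After 2 (process(A)): A:[] B:[hello] C:[]
After 3 (send(from=C, to=B, msg='start')): A:[] B:[hello,start] C:[]
After 4 (process(C)): A:[] B:[hello,start] C:[]
After 5 (process(A)): A:[] B:[hello,start] C:[]
After 6 (process(A)): A:[] B:[hello,start] C:[]
After 7 (process(A)): A:[] B:[hello,start] C:[]
After 8 (send(from=B, to=C, msg='pong')): A:[] B:[hello,start] C:[pong]
After 9 (send(from=C, to=A, msg='ping')): A:[ping] B:[hello,start] C:[pong]
After 10 (send(from=C, to=B, msg='stop')): A:[ping] B:[hello,start,stop] C:[pong]
After 11 (send(from=C, to=A, msg='req')): A:[ping,req] B:[hello,start,stop] C:[pong]
After 12 (process(C)): A:[ping,req] B:[hello,start,stop] C:[]
After 13 (send(from=A, to=C, msg='sync')): A:[ping,req] B:[hello,start,stop] C:[sync]
After 14 (send(from=A, to=B, msg='ok')): A:[ping,req] B:[hello,start,stop,ok] C:[sync]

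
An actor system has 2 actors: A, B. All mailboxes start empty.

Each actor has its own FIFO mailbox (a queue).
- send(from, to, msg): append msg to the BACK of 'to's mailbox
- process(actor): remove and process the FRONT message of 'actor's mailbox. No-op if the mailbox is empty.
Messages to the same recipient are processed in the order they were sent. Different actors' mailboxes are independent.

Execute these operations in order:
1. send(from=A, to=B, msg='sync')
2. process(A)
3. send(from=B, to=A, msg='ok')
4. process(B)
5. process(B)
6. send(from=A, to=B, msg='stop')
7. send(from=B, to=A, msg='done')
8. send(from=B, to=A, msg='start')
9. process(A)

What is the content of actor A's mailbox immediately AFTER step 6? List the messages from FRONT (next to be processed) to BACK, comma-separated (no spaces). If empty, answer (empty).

After 1 (send(from=A, to=B, msg='sync')): A:[] B:[sync]
After 2 (process(A)): A:[] B:[sync]
After 3 (send(from=B, to=A, msg='ok')): A:[ok] B:[sync]
After 4 (process(B)): A:[ok] B:[]
After 5 (process(B)): A:[ok] B:[]
After 6 (send(from=A, to=B, msg='stop')): A:[ok] B:[stop]

ok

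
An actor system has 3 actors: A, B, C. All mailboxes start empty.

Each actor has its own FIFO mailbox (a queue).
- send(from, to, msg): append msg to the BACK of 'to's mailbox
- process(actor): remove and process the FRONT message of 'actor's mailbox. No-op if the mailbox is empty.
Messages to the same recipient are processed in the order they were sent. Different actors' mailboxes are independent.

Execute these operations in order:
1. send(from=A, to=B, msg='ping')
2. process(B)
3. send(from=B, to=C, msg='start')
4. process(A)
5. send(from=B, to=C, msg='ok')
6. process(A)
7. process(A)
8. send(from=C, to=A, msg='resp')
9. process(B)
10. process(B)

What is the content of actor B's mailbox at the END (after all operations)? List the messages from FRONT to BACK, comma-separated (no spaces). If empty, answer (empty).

After 1 (send(from=A, to=B, msg='ping')): A:[] B:[ping] C:[]
After 2 (process(B)): A:[] B:[] C:[]
After 3 (send(from=B, to=C, msg='start')): A:[] B:[] C:[start]
After 4 (process(A)): A:[] B:[] C:[start]
After 5 (send(from=B, to=C, msg='ok')): A:[] B:[] C:[start,ok]
After 6 (process(A)): A:[] B:[] C:[start,ok]
After 7 (process(A)): A:[] B:[] C:[start,ok]
After 8 (send(from=C, to=A, msg='resp')): A:[resp] B:[] C:[start,ok]
After 9 (process(B)): A:[resp] B:[] C:[start,ok]
After 10 (process(B)): A:[resp] B:[] C:[start,ok]

Answer: (empty)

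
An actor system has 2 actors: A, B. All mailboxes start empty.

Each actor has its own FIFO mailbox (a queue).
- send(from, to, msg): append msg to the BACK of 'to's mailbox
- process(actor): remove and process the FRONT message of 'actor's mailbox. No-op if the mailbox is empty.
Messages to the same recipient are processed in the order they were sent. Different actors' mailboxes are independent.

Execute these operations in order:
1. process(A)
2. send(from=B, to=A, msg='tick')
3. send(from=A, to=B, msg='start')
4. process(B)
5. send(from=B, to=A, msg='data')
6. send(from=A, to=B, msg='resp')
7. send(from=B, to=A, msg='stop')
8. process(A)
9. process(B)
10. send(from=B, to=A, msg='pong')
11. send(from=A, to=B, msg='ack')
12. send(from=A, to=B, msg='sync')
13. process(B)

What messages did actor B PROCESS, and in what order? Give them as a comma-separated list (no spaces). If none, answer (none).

After 1 (process(A)): A:[] B:[]
After 2 (send(from=B, to=A, msg='tick')): A:[tick] B:[]
After 3 (send(from=A, to=B, msg='start')): A:[tick] B:[start]
After 4 (process(B)): A:[tick] B:[]
After 5 (send(from=B, to=A, msg='data')): A:[tick,data] B:[]
After 6 (send(from=A, to=B, msg='resp')): A:[tick,data] B:[resp]
After 7 (send(from=B, to=A, msg='stop')): A:[tick,data,stop] B:[resp]
After 8 (process(A)): A:[data,stop] B:[resp]
After 9 (process(B)): A:[data,stop] B:[]
After 10 (send(from=B, to=A, msg='pong')): A:[data,stop,pong] B:[]
After 11 (send(from=A, to=B, msg='ack')): A:[data,stop,pong] B:[ack]
After 12 (send(from=A, to=B, msg='sync')): A:[data,stop,pong] B:[ack,sync]
After 13 (process(B)): A:[data,stop,pong] B:[sync]

Answer: start,resp,ack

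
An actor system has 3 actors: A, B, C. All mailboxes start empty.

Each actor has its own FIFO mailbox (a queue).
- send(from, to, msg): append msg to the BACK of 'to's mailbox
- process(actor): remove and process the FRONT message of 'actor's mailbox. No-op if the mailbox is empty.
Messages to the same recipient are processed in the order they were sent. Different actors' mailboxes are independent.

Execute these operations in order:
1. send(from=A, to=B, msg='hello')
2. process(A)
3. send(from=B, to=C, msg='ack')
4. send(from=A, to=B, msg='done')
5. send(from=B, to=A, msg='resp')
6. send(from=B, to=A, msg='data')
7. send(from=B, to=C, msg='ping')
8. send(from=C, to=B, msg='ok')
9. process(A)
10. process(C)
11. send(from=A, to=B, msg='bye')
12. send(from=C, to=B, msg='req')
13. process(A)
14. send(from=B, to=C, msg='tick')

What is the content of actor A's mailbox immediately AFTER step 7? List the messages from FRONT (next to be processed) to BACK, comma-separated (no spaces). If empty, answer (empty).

After 1 (send(from=A, to=B, msg='hello')): A:[] B:[hello] C:[]
After 2 (process(A)): A:[] B:[hello] C:[]
After 3 (send(from=B, to=C, msg='ack')): A:[] B:[hello] C:[ack]
After 4 (send(from=A, to=B, msg='done')): A:[] B:[hello,done] C:[ack]
After 5 (send(from=B, to=A, msg='resp')): A:[resp] B:[hello,done] C:[ack]
After 6 (send(from=B, to=A, msg='data')): A:[resp,data] B:[hello,done] C:[ack]
After 7 (send(from=B, to=C, msg='ping')): A:[resp,data] B:[hello,done] C:[ack,ping]

resp,data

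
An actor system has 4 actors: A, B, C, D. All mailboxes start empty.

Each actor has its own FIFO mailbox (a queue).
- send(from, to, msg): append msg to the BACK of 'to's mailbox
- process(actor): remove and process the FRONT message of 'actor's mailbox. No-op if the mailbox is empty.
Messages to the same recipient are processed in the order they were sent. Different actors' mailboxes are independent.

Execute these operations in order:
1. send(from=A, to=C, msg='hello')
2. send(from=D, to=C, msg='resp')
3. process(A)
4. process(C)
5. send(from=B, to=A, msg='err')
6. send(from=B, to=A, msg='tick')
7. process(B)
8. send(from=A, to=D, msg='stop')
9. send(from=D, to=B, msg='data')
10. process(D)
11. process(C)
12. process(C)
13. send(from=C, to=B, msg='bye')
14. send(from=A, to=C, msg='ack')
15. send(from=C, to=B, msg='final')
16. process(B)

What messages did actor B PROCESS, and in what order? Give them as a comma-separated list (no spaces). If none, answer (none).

After 1 (send(from=A, to=C, msg='hello')): A:[] B:[] C:[hello] D:[]
After 2 (send(from=D, to=C, msg='resp')): A:[] B:[] C:[hello,resp] D:[]
After 3 (process(A)): A:[] B:[] C:[hello,resp] D:[]
After 4 (process(C)): A:[] B:[] C:[resp] D:[]
After 5 (send(from=B, to=A, msg='err')): A:[err] B:[] C:[resp] D:[]
After 6 (send(from=B, to=A, msg='tick')): A:[err,tick] B:[] C:[resp] D:[]
After 7 (process(B)): A:[err,tick] B:[] C:[resp] D:[]
After 8 (send(from=A, to=D, msg='stop')): A:[err,tick] B:[] C:[resp] D:[stop]
After 9 (send(from=D, to=B, msg='data')): A:[err,tick] B:[data] C:[resp] D:[stop]
After 10 (process(D)): A:[err,tick] B:[data] C:[resp] D:[]
After 11 (process(C)): A:[err,tick] B:[data] C:[] D:[]
After 12 (process(C)): A:[err,tick] B:[data] C:[] D:[]
After 13 (send(from=C, to=B, msg='bye')): A:[err,tick] B:[data,bye] C:[] D:[]
After 14 (send(from=A, to=C, msg='ack')): A:[err,tick] B:[data,bye] C:[ack] D:[]
After 15 (send(from=C, to=B, msg='final')): A:[err,tick] B:[data,bye,final] C:[ack] D:[]
After 16 (process(B)): A:[err,tick] B:[bye,final] C:[ack] D:[]

Answer: data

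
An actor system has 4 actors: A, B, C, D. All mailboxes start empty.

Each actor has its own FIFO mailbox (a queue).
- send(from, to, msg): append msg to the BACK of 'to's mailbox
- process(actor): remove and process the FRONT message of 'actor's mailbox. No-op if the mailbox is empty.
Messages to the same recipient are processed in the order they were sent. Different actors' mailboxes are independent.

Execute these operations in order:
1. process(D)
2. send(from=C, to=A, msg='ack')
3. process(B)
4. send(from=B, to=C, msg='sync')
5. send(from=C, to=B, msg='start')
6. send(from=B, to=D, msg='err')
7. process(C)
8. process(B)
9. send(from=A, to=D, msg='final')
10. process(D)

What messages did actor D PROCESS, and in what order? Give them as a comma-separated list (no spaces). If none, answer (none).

Answer: err

Derivation:
After 1 (process(D)): A:[] B:[] C:[] D:[]
After 2 (send(from=C, to=A, msg='ack')): A:[ack] B:[] C:[] D:[]
After 3 (process(B)): A:[ack] B:[] C:[] D:[]
After 4 (send(from=B, to=C, msg='sync')): A:[ack] B:[] C:[sync] D:[]
After 5 (send(from=C, to=B, msg='start')): A:[ack] B:[start] C:[sync] D:[]
After 6 (send(from=B, to=D, msg='err')): A:[ack] B:[start] C:[sync] D:[err]
After 7 (process(C)): A:[ack] B:[start] C:[] D:[err]
After 8 (process(B)): A:[ack] B:[] C:[] D:[err]
After 9 (send(from=A, to=D, msg='final')): A:[ack] B:[] C:[] D:[err,final]
After 10 (process(D)): A:[ack] B:[] C:[] D:[final]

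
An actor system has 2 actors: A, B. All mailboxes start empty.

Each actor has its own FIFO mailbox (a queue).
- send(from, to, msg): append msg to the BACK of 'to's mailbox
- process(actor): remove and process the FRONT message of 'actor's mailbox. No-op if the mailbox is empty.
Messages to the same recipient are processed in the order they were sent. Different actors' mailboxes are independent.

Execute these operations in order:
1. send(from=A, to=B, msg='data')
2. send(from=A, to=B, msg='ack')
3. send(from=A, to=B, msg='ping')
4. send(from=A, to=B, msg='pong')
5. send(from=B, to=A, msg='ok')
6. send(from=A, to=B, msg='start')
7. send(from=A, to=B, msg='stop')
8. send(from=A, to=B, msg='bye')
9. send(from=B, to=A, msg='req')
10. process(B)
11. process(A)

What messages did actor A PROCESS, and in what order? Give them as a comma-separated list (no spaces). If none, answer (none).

After 1 (send(from=A, to=B, msg='data')): A:[] B:[data]
After 2 (send(from=A, to=B, msg='ack')): A:[] B:[data,ack]
After 3 (send(from=A, to=B, msg='ping')): A:[] B:[data,ack,ping]
After 4 (send(from=A, to=B, msg='pong')): A:[] B:[data,ack,ping,pong]
After 5 (send(from=B, to=A, msg='ok')): A:[ok] B:[data,ack,ping,pong]
After 6 (send(from=A, to=B, msg='start')): A:[ok] B:[data,ack,ping,pong,start]
After 7 (send(from=A, to=B, msg='stop')): A:[ok] B:[data,ack,ping,pong,start,stop]
After 8 (send(from=A, to=B, msg='bye')): A:[ok] B:[data,ack,ping,pong,start,stop,bye]
After 9 (send(from=B, to=A, msg='req')): A:[ok,req] B:[data,ack,ping,pong,start,stop,bye]
After 10 (process(B)): A:[ok,req] B:[ack,ping,pong,start,stop,bye]
After 11 (process(A)): A:[req] B:[ack,ping,pong,start,stop,bye]

Answer: ok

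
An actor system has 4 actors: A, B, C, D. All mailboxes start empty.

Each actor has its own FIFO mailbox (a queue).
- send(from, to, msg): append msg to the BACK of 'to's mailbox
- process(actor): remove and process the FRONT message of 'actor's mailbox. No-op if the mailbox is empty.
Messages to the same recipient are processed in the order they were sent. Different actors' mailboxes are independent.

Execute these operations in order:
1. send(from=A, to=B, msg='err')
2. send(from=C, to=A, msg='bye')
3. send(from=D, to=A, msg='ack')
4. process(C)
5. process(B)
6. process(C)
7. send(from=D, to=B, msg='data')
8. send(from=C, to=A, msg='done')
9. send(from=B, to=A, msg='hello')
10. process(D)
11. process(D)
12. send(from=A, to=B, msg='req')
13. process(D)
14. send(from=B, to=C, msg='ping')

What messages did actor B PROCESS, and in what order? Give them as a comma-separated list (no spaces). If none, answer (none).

Answer: err

Derivation:
After 1 (send(from=A, to=B, msg='err')): A:[] B:[err] C:[] D:[]
After 2 (send(from=C, to=A, msg='bye')): A:[bye] B:[err] C:[] D:[]
After 3 (send(from=D, to=A, msg='ack')): A:[bye,ack] B:[err] C:[] D:[]
After 4 (process(C)): A:[bye,ack] B:[err] C:[] D:[]
After 5 (process(B)): A:[bye,ack] B:[] C:[] D:[]
After 6 (process(C)): A:[bye,ack] B:[] C:[] D:[]
After 7 (send(from=D, to=B, msg='data')): A:[bye,ack] B:[data] C:[] D:[]
After 8 (send(from=C, to=A, msg='done')): A:[bye,ack,done] B:[data] C:[] D:[]
After 9 (send(from=B, to=A, msg='hello')): A:[bye,ack,done,hello] B:[data] C:[] D:[]
After 10 (process(D)): A:[bye,ack,done,hello] B:[data] C:[] D:[]
After 11 (process(D)): A:[bye,ack,done,hello] B:[data] C:[] D:[]
After 12 (send(from=A, to=B, msg='req')): A:[bye,ack,done,hello] B:[data,req] C:[] D:[]
After 13 (process(D)): A:[bye,ack,done,hello] B:[data,req] C:[] D:[]
After 14 (send(from=B, to=C, msg='ping')): A:[bye,ack,done,hello] B:[data,req] C:[ping] D:[]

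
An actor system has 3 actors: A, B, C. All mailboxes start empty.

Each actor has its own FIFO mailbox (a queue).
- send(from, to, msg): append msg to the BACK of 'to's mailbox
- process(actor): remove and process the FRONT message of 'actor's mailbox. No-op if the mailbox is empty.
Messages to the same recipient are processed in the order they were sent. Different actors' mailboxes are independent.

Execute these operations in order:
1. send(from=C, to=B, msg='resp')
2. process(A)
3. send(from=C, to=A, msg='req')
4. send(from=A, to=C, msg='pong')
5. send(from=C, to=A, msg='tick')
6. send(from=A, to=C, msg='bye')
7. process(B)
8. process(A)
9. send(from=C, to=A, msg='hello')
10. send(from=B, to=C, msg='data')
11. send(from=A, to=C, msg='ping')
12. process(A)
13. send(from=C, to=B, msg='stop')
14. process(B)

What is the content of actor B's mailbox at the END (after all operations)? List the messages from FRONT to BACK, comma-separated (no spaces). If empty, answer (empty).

After 1 (send(from=C, to=B, msg='resp')): A:[] B:[resp] C:[]
After 2 (process(A)): A:[] B:[resp] C:[]
After 3 (send(from=C, to=A, msg='req')): A:[req] B:[resp] C:[]
After 4 (send(from=A, to=C, msg='pong')): A:[req] B:[resp] C:[pong]
After 5 (send(from=C, to=A, msg='tick')): A:[req,tick] B:[resp] C:[pong]
After 6 (send(from=A, to=C, msg='bye')): A:[req,tick] B:[resp] C:[pong,bye]
After 7 (process(B)): A:[req,tick] B:[] C:[pong,bye]
After 8 (process(A)): A:[tick] B:[] C:[pong,bye]
After 9 (send(from=C, to=A, msg='hello')): A:[tick,hello] B:[] C:[pong,bye]
After 10 (send(from=B, to=C, msg='data')): A:[tick,hello] B:[] C:[pong,bye,data]
After 11 (send(from=A, to=C, msg='ping')): A:[tick,hello] B:[] C:[pong,bye,data,ping]
After 12 (process(A)): A:[hello] B:[] C:[pong,bye,data,ping]
After 13 (send(from=C, to=B, msg='stop')): A:[hello] B:[stop] C:[pong,bye,data,ping]
After 14 (process(B)): A:[hello] B:[] C:[pong,bye,data,ping]

Answer: (empty)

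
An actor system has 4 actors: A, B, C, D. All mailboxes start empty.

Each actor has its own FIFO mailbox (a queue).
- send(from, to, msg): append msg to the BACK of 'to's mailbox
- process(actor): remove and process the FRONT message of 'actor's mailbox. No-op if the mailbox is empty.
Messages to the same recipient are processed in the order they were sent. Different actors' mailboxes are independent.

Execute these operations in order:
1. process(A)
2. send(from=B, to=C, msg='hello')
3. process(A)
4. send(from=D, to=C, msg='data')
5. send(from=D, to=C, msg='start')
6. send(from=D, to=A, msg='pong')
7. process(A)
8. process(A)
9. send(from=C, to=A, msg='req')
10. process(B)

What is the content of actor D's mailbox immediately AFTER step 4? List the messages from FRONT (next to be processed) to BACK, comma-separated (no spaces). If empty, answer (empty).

After 1 (process(A)): A:[] B:[] C:[] D:[]
After 2 (send(from=B, to=C, msg='hello')): A:[] B:[] C:[hello] D:[]
After 3 (process(A)): A:[] B:[] C:[hello] D:[]
After 4 (send(from=D, to=C, msg='data')): A:[] B:[] C:[hello,data] D:[]

(empty)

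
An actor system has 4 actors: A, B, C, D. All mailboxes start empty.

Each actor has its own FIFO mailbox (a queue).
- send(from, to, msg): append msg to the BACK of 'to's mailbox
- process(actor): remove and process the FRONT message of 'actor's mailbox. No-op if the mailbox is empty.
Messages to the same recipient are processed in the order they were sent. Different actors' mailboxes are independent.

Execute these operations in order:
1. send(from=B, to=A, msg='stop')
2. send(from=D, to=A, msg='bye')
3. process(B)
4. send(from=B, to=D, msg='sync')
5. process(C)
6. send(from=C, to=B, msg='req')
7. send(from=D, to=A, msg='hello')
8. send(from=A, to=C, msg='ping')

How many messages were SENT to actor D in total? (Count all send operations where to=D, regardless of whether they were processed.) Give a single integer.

Answer: 1

Derivation:
After 1 (send(from=B, to=A, msg='stop')): A:[stop] B:[] C:[] D:[]
After 2 (send(from=D, to=A, msg='bye')): A:[stop,bye] B:[] C:[] D:[]
After 3 (process(B)): A:[stop,bye] B:[] C:[] D:[]
After 4 (send(from=B, to=D, msg='sync')): A:[stop,bye] B:[] C:[] D:[sync]
After 5 (process(C)): A:[stop,bye] B:[] C:[] D:[sync]
After 6 (send(from=C, to=B, msg='req')): A:[stop,bye] B:[req] C:[] D:[sync]
After 7 (send(from=D, to=A, msg='hello')): A:[stop,bye,hello] B:[req] C:[] D:[sync]
After 8 (send(from=A, to=C, msg='ping')): A:[stop,bye,hello] B:[req] C:[ping] D:[sync]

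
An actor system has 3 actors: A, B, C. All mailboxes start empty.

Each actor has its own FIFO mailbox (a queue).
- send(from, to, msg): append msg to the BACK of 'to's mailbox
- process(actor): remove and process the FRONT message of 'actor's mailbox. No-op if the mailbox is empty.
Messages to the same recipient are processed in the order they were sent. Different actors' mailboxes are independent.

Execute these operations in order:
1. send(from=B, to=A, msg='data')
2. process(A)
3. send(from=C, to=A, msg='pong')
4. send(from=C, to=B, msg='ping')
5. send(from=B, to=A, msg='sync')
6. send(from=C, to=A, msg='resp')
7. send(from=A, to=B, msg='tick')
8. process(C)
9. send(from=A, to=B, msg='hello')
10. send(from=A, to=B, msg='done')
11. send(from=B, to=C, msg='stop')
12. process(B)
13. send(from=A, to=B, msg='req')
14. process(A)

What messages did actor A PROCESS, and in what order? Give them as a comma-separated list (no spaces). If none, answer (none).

After 1 (send(from=B, to=A, msg='data')): A:[data] B:[] C:[]
After 2 (process(A)): A:[] B:[] C:[]
After 3 (send(from=C, to=A, msg='pong')): A:[pong] B:[] C:[]
After 4 (send(from=C, to=B, msg='ping')): A:[pong] B:[ping] C:[]
After 5 (send(from=B, to=A, msg='sync')): A:[pong,sync] B:[ping] C:[]
After 6 (send(from=C, to=A, msg='resp')): A:[pong,sync,resp] B:[ping] C:[]
After 7 (send(from=A, to=B, msg='tick')): A:[pong,sync,resp] B:[ping,tick] C:[]
After 8 (process(C)): A:[pong,sync,resp] B:[ping,tick] C:[]
After 9 (send(from=A, to=B, msg='hello')): A:[pong,sync,resp] B:[ping,tick,hello] C:[]
After 10 (send(from=A, to=B, msg='done')): A:[pong,sync,resp] B:[ping,tick,hello,done] C:[]
After 11 (send(from=B, to=C, msg='stop')): A:[pong,sync,resp] B:[ping,tick,hello,done] C:[stop]
After 12 (process(B)): A:[pong,sync,resp] B:[tick,hello,done] C:[stop]
After 13 (send(from=A, to=B, msg='req')): A:[pong,sync,resp] B:[tick,hello,done,req] C:[stop]
After 14 (process(A)): A:[sync,resp] B:[tick,hello,done,req] C:[stop]

Answer: data,pong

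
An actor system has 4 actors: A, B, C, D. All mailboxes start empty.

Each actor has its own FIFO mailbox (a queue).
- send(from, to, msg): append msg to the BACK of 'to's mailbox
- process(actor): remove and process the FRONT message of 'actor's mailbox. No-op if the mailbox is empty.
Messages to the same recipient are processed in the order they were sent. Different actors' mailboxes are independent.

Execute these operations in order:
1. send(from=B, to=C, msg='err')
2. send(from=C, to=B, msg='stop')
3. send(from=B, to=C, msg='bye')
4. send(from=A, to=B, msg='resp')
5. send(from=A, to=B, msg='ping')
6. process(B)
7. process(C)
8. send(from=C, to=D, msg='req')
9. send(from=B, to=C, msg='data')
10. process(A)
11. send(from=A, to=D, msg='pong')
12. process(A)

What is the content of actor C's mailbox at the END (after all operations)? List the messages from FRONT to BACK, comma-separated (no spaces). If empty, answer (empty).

Answer: bye,data

Derivation:
After 1 (send(from=B, to=C, msg='err')): A:[] B:[] C:[err] D:[]
After 2 (send(from=C, to=B, msg='stop')): A:[] B:[stop] C:[err] D:[]
After 3 (send(from=B, to=C, msg='bye')): A:[] B:[stop] C:[err,bye] D:[]
After 4 (send(from=A, to=B, msg='resp')): A:[] B:[stop,resp] C:[err,bye] D:[]
After 5 (send(from=A, to=B, msg='ping')): A:[] B:[stop,resp,ping] C:[err,bye] D:[]
After 6 (process(B)): A:[] B:[resp,ping] C:[err,bye] D:[]
After 7 (process(C)): A:[] B:[resp,ping] C:[bye] D:[]
After 8 (send(from=C, to=D, msg='req')): A:[] B:[resp,ping] C:[bye] D:[req]
After 9 (send(from=B, to=C, msg='data')): A:[] B:[resp,ping] C:[bye,data] D:[req]
After 10 (process(A)): A:[] B:[resp,ping] C:[bye,data] D:[req]
After 11 (send(from=A, to=D, msg='pong')): A:[] B:[resp,ping] C:[bye,data] D:[req,pong]
After 12 (process(A)): A:[] B:[resp,ping] C:[bye,data] D:[req,pong]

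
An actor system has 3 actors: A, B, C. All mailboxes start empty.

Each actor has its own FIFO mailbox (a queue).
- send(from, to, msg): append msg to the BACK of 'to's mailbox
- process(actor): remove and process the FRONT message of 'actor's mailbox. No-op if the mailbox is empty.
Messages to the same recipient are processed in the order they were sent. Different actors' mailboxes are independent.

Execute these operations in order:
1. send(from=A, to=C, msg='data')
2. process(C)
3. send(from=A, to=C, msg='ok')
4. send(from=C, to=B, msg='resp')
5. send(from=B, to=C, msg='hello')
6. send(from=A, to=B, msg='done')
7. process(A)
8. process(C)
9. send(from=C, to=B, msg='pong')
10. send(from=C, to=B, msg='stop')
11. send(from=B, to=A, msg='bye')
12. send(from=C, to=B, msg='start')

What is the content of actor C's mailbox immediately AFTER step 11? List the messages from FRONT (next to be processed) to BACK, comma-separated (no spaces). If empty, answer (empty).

After 1 (send(from=A, to=C, msg='data')): A:[] B:[] C:[data]
After 2 (process(C)): A:[] B:[] C:[]
After 3 (send(from=A, to=C, msg='ok')): A:[] B:[] C:[ok]
After 4 (send(from=C, to=B, msg='resp')): A:[] B:[resp] C:[ok]
After 5 (send(from=B, to=C, msg='hello')): A:[] B:[resp] C:[ok,hello]
After 6 (send(from=A, to=B, msg='done')): A:[] B:[resp,done] C:[ok,hello]
After 7 (process(A)): A:[] B:[resp,done] C:[ok,hello]
After 8 (process(C)): A:[] B:[resp,done] C:[hello]
After 9 (send(from=C, to=B, msg='pong')): A:[] B:[resp,done,pong] C:[hello]
After 10 (send(from=C, to=B, msg='stop')): A:[] B:[resp,done,pong,stop] C:[hello]
After 11 (send(from=B, to=A, msg='bye')): A:[bye] B:[resp,done,pong,stop] C:[hello]

hello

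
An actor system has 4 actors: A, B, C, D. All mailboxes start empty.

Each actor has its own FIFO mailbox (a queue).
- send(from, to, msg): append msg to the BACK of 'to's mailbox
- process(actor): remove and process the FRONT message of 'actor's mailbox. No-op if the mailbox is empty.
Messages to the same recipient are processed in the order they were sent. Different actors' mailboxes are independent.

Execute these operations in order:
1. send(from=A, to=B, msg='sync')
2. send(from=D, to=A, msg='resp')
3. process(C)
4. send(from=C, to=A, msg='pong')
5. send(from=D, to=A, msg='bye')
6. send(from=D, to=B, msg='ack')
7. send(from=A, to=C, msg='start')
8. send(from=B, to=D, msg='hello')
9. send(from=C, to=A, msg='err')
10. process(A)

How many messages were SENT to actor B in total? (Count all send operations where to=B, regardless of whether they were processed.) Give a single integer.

After 1 (send(from=A, to=B, msg='sync')): A:[] B:[sync] C:[] D:[]
After 2 (send(from=D, to=A, msg='resp')): A:[resp] B:[sync] C:[] D:[]
After 3 (process(C)): A:[resp] B:[sync] C:[] D:[]
After 4 (send(from=C, to=A, msg='pong')): A:[resp,pong] B:[sync] C:[] D:[]
After 5 (send(from=D, to=A, msg='bye')): A:[resp,pong,bye] B:[sync] C:[] D:[]
After 6 (send(from=D, to=B, msg='ack')): A:[resp,pong,bye] B:[sync,ack] C:[] D:[]
After 7 (send(from=A, to=C, msg='start')): A:[resp,pong,bye] B:[sync,ack] C:[start] D:[]
After 8 (send(from=B, to=D, msg='hello')): A:[resp,pong,bye] B:[sync,ack] C:[start] D:[hello]
After 9 (send(from=C, to=A, msg='err')): A:[resp,pong,bye,err] B:[sync,ack] C:[start] D:[hello]
After 10 (process(A)): A:[pong,bye,err] B:[sync,ack] C:[start] D:[hello]

Answer: 2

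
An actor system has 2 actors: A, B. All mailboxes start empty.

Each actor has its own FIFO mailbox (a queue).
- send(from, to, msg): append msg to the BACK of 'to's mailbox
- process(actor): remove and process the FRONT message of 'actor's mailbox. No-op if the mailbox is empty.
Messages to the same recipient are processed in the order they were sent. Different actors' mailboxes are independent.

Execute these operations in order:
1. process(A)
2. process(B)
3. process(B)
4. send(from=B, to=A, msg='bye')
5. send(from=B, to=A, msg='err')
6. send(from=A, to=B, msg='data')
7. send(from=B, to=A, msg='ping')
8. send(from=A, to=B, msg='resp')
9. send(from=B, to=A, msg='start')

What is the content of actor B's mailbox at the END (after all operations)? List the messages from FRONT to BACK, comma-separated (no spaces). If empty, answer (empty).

Answer: data,resp

Derivation:
After 1 (process(A)): A:[] B:[]
After 2 (process(B)): A:[] B:[]
After 3 (process(B)): A:[] B:[]
After 4 (send(from=B, to=A, msg='bye')): A:[bye] B:[]
After 5 (send(from=B, to=A, msg='err')): A:[bye,err] B:[]
After 6 (send(from=A, to=B, msg='data')): A:[bye,err] B:[data]
After 7 (send(from=B, to=A, msg='ping')): A:[bye,err,ping] B:[data]
After 8 (send(from=A, to=B, msg='resp')): A:[bye,err,ping] B:[data,resp]
After 9 (send(from=B, to=A, msg='start')): A:[bye,err,ping,start] B:[data,resp]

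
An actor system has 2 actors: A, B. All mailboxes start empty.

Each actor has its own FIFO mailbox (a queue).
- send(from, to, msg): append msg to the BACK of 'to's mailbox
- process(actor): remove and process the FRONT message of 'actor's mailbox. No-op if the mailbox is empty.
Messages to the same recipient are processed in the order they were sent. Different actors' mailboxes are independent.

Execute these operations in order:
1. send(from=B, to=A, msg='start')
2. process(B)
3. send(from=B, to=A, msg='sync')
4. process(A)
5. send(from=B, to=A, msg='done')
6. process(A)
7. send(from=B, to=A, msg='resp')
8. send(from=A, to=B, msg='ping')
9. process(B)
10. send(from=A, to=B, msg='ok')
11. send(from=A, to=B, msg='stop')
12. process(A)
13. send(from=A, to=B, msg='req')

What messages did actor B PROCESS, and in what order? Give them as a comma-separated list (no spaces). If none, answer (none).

Answer: ping

Derivation:
After 1 (send(from=B, to=A, msg='start')): A:[start] B:[]
After 2 (process(B)): A:[start] B:[]
After 3 (send(from=B, to=A, msg='sync')): A:[start,sync] B:[]
After 4 (process(A)): A:[sync] B:[]
After 5 (send(from=B, to=A, msg='done')): A:[sync,done] B:[]
After 6 (process(A)): A:[done] B:[]
After 7 (send(from=B, to=A, msg='resp')): A:[done,resp] B:[]
After 8 (send(from=A, to=B, msg='ping')): A:[done,resp] B:[ping]
After 9 (process(B)): A:[done,resp] B:[]
After 10 (send(from=A, to=B, msg='ok')): A:[done,resp] B:[ok]
After 11 (send(from=A, to=B, msg='stop')): A:[done,resp] B:[ok,stop]
After 12 (process(A)): A:[resp] B:[ok,stop]
After 13 (send(from=A, to=B, msg='req')): A:[resp] B:[ok,stop,req]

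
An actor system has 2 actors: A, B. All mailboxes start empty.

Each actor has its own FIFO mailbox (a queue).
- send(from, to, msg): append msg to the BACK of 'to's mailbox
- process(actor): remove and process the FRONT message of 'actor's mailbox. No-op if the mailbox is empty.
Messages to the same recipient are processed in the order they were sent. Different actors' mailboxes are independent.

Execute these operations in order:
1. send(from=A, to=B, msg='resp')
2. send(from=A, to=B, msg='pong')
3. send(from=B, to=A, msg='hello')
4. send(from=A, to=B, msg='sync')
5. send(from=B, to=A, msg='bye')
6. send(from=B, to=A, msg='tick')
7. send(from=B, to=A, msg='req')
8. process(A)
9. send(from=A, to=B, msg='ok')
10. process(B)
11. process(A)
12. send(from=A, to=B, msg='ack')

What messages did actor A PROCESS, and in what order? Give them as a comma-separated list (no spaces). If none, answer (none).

After 1 (send(from=A, to=B, msg='resp')): A:[] B:[resp]
After 2 (send(from=A, to=B, msg='pong')): A:[] B:[resp,pong]
After 3 (send(from=B, to=A, msg='hello')): A:[hello] B:[resp,pong]
After 4 (send(from=A, to=B, msg='sync')): A:[hello] B:[resp,pong,sync]
After 5 (send(from=B, to=A, msg='bye')): A:[hello,bye] B:[resp,pong,sync]
After 6 (send(from=B, to=A, msg='tick')): A:[hello,bye,tick] B:[resp,pong,sync]
After 7 (send(from=B, to=A, msg='req')): A:[hello,bye,tick,req] B:[resp,pong,sync]
After 8 (process(A)): A:[bye,tick,req] B:[resp,pong,sync]
After 9 (send(from=A, to=B, msg='ok')): A:[bye,tick,req] B:[resp,pong,sync,ok]
After 10 (process(B)): A:[bye,tick,req] B:[pong,sync,ok]
After 11 (process(A)): A:[tick,req] B:[pong,sync,ok]
After 12 (send(from=A, to=B, msg='ack')): A:[tick,req] B:[pong,sync,ok,ack]

Answer: hello,bye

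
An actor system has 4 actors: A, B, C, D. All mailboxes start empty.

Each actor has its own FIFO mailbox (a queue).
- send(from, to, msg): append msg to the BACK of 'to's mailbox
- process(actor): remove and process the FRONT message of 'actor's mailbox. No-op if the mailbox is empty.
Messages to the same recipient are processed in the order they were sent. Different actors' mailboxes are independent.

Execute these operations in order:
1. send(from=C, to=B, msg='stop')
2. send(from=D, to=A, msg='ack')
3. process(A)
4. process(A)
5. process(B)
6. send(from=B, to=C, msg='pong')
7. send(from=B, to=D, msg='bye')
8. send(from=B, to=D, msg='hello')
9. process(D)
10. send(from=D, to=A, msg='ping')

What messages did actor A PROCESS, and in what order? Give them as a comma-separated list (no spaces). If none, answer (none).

Answer: ack

Derivation:
After 1 (send(from=C, to=B, msg='stop')): A:[] B:[stop] C:[] D:[]
After 2 (send(from=D, to=A, msg='ack')): A:[ack] B:[stop] C:[] D:[]
After 3 (process(A)): A:[] B:[stop] C:[] D:[]
After 4 (process(A)): A:[] B:[stop] C:[] D:[]
After 5 (process(B)): A:[] B:[] C:[] D:[]
After 6 (send(from=B, to=C, msg='pong')): A:[] B:[] C:[pong] D:[]
After 7 (send(from=B, to=D, msg='bye')): A:[] B:[] C:[pong] D:[bye]
After 8 (send(from=B, to=D, msg='hello')): A:[] B:[] C:[pong] D:[bye,hello]
After 9 (process(D)): A:[] B:[] C:[pong] D:[hello]
After 10 (send(from=D, to=A, msg='ping')): A:[ping] B:[] C:[pong] D:[hello]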